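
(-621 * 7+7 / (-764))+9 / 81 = -29889271 / 6876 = -4346.90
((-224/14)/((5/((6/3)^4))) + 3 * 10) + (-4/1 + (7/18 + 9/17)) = -37151/1530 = -24.28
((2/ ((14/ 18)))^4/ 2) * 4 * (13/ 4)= 284.19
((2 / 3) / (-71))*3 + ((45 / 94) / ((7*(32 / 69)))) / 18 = -59729 / 2989952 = -0.02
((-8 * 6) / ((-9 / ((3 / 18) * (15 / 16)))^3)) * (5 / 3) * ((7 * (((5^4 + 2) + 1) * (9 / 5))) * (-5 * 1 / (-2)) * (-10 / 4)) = -3434375 / 165888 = -20.70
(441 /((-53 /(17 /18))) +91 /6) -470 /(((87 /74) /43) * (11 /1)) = -78892942 /50721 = -1555.43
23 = 23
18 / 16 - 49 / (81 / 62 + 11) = -2491 / 872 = -2.86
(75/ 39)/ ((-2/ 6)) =-75/ 13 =-5.77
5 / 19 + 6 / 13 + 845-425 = 103919 / 247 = 420.72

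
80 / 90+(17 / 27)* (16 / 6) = 208 / 81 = 2.57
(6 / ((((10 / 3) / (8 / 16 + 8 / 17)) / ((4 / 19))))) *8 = 4752 / 1615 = 2.94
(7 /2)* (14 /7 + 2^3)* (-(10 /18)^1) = -175 /9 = -19.44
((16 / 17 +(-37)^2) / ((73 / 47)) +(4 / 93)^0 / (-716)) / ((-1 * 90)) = -783720187 / 79970040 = -9.80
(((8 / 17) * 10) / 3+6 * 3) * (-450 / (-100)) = 1497 / 17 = 88.06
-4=-4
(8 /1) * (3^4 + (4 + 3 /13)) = 8864 /13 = 681.85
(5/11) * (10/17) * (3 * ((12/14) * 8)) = 7200/1309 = 5.50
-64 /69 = -0.93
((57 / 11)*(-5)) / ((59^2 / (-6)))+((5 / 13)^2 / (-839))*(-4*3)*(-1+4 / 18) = 700584130 / 16287957543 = 0.04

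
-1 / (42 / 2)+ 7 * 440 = 64679 / 21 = 3079.95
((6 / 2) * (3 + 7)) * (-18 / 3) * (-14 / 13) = 2520 / 13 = 193.85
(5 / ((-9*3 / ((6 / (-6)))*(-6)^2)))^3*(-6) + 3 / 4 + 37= 5777826427 / 153055008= 37.75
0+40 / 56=5 / 7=0.71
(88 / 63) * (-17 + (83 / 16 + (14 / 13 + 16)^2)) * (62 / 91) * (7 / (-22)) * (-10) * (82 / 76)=534245785 / 584402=914.18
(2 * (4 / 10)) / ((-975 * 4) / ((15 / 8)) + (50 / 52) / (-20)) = -416 / 1081625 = -0.00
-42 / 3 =-14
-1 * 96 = -96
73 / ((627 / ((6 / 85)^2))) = 876 / 1510025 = 0.00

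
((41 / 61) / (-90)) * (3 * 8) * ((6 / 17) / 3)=-328 / 15555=-0.02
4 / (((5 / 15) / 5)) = 60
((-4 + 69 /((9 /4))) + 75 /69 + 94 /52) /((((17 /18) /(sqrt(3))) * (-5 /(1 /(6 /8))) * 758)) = -106066 * sqrt(3) /9632285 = -0.02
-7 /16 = -0.44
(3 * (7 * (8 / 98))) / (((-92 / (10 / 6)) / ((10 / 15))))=-10 / 483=-0.02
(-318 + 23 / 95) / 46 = -30187 / 4370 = -6.91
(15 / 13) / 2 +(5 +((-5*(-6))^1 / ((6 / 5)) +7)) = 977 / 26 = 37.58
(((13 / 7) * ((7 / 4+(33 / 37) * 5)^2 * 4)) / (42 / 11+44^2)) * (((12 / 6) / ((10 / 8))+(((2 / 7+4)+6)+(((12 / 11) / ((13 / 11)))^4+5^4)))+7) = 748295933076747 / 7861823771165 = 95.18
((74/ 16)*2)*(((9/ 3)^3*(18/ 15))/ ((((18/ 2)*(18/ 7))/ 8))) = 518/ 5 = 103.60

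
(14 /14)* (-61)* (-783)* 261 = 12466143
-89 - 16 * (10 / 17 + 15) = -5753 / 17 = -338.41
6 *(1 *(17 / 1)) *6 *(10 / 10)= 612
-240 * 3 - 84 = -804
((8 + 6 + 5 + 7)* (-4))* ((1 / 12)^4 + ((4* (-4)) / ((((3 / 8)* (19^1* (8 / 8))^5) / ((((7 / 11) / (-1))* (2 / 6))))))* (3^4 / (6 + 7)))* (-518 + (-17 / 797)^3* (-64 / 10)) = 341766997925879668447 / 89353313056604860560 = 3.82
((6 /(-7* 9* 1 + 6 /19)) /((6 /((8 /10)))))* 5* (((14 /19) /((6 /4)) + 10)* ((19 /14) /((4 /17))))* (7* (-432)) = 4635696 /397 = 11676.82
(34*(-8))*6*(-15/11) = 24480/11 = 2225.45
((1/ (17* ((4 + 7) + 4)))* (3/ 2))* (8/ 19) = 4/ 1615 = 0.00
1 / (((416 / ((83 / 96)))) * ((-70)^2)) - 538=-105279283117 / 195686400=-538.00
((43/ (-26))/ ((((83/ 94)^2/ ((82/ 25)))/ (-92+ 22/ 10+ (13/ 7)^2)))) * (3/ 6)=164782687704/ 548536625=300.40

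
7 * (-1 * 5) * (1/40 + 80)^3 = -229591107207/12800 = -17936805.25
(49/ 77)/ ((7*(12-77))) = -1/ 715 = -0.00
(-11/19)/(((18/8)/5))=-220/171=-1.29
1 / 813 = 0.00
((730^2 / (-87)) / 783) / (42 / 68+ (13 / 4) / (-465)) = -5616766000 / 438449463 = -12.81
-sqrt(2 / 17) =-sqrt(34) / 17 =-0.34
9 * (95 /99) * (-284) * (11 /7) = -26980 /7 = -3854.29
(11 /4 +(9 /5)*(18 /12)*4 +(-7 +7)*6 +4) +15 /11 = 4161 /220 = 18.91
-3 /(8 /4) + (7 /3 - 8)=-43 /6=-7.17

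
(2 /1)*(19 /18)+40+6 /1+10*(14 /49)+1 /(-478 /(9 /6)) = 3069527 /60228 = 50.97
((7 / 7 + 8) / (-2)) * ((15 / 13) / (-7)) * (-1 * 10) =-675 / 91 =-7.42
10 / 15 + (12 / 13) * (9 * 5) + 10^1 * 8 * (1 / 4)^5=42.28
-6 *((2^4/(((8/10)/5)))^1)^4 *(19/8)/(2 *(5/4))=-570000000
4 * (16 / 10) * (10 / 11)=64 / 11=5.82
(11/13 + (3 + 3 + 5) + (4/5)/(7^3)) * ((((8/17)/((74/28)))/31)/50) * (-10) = -4226592/310521575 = -0.01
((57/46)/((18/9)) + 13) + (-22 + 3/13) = -9747/1196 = -8.15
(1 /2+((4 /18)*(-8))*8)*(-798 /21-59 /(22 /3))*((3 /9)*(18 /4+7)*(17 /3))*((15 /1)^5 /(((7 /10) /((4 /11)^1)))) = 4585898484375 /847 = 5414283924.88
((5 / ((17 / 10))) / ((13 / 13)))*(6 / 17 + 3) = 2850 / 289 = 9.86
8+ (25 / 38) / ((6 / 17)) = 2249 / 228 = 9.86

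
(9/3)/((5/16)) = 48/5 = 9.60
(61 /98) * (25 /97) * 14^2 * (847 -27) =2501000 /97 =25783.51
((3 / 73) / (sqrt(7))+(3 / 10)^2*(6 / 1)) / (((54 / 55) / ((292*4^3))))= 7040*sqrt(7) / 63+51392 / 5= 10574.05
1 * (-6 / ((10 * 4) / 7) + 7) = 119 / 20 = 5.95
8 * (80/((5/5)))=640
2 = 2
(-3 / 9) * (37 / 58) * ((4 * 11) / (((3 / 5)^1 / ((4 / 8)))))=-2035 / 261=-7.80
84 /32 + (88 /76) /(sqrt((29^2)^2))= 335735 /127832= 2.63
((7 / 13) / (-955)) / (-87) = 0.00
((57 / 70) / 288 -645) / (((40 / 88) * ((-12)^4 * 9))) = -47678191 / 6270566400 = -0.01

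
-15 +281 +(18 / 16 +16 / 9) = 19361 / 72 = 268.90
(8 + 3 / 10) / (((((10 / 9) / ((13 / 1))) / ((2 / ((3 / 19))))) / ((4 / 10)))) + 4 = 62003 / 125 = 496.02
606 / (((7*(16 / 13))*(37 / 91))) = 51207 / 296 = 173.00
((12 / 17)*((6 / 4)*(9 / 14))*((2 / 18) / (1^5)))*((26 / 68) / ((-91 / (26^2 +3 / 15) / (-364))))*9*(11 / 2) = 5594589 / 1445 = 3871.69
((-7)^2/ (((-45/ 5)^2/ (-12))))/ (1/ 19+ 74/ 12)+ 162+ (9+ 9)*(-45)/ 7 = 2015308/ 44667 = 45.12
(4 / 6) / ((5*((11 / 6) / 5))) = 4 / 11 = 0.36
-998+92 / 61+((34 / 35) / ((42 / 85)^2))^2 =-2280247732211 / 2325214836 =-980.66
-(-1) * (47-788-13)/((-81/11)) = 8294/81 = 102.40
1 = 1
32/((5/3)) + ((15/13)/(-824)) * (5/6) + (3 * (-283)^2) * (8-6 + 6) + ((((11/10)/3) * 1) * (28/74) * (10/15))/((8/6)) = 22855041228613/11890320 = 1922155.27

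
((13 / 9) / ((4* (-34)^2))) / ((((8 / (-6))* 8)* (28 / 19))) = -247 / 12429312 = -0.00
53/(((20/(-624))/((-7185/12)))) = 990093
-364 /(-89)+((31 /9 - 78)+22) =-48.47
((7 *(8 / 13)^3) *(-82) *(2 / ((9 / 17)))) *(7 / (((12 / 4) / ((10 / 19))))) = -620.60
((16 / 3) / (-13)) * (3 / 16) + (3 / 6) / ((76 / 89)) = 1005 / 1976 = 0.51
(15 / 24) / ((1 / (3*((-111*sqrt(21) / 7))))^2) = 1663335 / 56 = 29702.41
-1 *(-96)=96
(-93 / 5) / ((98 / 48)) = -2232 / 245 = -9.11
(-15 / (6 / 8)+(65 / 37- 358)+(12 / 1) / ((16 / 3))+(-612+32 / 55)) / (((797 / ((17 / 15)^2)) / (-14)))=16226986727 / 729852750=22.23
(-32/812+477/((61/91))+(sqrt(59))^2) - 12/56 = 19078153/24766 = 770.34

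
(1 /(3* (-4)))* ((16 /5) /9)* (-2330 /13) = 1864 /351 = 5.31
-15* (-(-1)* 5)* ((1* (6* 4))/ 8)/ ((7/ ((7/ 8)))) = -225/ 8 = -28.12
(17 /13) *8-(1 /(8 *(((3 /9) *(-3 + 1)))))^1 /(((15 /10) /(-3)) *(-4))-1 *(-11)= 21.56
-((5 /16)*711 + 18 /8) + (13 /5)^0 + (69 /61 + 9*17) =-67643 /976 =-69.31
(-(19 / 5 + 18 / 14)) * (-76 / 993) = 13528 / 34755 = 0.39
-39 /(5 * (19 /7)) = -2.87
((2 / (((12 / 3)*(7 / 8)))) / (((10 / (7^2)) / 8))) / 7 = 16 / 5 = 3.20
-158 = -158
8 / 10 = 4 / 5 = 0.80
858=858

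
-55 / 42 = -1.31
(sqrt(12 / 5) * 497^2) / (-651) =-70574 * sqrt(15) / 465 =-587.81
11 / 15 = 0.73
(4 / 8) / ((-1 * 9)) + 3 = 53 / 18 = 2.94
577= 577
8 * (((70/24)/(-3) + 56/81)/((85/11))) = -2002/6885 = -0.29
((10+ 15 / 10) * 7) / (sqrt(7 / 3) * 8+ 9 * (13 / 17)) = -960687 / 176810+ 186116 * sqrt(21) / 88405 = 4.21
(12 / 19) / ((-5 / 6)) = -72 / 95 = -0.76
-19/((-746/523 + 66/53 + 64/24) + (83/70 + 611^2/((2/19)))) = -55299405/10322225272238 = -0.00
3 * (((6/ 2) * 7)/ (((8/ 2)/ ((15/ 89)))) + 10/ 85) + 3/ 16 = 77343/ 24208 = 3.19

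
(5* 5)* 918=22950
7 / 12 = 0.58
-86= -86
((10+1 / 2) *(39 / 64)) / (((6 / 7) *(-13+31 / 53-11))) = -101283 / 317696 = -0.32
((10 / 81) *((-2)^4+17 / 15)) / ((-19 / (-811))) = 416854 / 4617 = 90.29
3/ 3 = 1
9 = 9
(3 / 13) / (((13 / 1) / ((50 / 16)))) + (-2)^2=5483 / 1352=4.06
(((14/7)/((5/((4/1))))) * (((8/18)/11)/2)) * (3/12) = 4/495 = 0.01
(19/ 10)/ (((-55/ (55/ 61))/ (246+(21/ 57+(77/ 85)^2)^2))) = -2331185715413/ 302502621875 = -7.71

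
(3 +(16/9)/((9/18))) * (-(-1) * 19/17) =1121/153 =7.33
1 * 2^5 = 32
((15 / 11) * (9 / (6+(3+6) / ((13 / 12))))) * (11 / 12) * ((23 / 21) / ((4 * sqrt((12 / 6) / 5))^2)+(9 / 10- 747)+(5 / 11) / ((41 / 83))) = -14676432823 / 25053952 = -585.79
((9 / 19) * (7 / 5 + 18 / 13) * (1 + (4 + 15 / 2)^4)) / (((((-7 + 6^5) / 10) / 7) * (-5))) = -41.58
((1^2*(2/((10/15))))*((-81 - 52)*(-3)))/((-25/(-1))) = 1197/25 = 47.88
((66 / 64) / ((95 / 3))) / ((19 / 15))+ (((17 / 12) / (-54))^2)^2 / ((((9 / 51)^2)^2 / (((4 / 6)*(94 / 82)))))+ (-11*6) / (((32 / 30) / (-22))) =431631940081973436551 / 317078912527570944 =1361.28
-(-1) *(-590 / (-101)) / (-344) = -295 / 17372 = -0.02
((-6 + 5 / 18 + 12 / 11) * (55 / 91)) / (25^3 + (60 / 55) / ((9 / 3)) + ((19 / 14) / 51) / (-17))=-111265 / 621102417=-0.00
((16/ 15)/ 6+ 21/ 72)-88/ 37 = -25427/ 13320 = -1.91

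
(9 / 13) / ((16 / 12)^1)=27 / 52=0.52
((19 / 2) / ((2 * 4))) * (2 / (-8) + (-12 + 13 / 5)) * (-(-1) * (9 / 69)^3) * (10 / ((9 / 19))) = -209019 / 389344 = -0.54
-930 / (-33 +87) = -155 / 9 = -17.22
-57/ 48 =-19/ 16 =-1.19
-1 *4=-4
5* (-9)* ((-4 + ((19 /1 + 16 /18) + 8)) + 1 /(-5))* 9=-9594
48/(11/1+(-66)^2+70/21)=144/13111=0.01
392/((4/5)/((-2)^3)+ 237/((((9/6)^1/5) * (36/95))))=2205/11726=0.19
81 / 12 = 27 / 4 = 6.75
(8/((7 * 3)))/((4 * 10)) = 0.01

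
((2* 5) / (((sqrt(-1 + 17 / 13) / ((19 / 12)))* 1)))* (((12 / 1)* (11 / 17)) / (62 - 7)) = 19* sqrt(13) / 17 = 4.03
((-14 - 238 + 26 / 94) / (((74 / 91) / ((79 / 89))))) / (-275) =1.00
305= 305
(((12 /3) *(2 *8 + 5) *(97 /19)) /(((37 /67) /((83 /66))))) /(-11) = -7551838 /85063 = -88.78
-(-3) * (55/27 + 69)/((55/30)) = 3836/33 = 116.24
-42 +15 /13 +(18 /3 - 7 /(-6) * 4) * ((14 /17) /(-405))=-40.87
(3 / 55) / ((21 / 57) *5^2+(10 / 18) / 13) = 6669 / 1131350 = 0.01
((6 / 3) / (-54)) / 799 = -1 / 21573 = -0.00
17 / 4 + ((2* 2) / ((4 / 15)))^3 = 13517 / 4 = 3379.25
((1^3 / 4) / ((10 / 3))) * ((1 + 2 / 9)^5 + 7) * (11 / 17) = 3159167 / 6692220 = 0.47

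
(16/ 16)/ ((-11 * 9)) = -1/ 99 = -0.01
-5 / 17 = -0.29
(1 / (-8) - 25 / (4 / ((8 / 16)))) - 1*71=-297 / 4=-74.25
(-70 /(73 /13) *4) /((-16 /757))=344435 /146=2359.14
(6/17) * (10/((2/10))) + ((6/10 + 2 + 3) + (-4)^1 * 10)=-1424/85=-16.75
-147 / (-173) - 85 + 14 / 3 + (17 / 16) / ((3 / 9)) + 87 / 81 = -5621795 / 74736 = -75.22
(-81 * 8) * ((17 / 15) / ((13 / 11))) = -40392 / 65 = -621.42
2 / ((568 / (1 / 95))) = 1 / 26980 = 0.00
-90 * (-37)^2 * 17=-2094570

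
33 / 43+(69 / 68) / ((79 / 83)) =423537 / 230996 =1.83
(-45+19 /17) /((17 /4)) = -2984 /289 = -10.33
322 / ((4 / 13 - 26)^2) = 27209 / 55778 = 0.49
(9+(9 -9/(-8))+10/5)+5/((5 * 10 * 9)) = 7609/360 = 21.14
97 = 97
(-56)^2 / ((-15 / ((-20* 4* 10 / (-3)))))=-501760 / 9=-55751.11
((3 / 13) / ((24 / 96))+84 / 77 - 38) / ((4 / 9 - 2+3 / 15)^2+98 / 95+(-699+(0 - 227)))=197992350 / 5078996923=0.04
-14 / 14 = -1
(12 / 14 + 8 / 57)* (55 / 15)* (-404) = -1768712 / 1197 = -1477.62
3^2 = 9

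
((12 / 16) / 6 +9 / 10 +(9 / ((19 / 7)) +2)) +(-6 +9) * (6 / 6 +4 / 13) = 101407 / 9880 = 10.26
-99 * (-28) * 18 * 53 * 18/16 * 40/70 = 1700028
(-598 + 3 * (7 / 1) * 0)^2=357604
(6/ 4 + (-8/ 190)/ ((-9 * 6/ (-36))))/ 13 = 839/ 7410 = 0.11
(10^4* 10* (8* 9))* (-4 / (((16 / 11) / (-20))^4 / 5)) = -5147226562500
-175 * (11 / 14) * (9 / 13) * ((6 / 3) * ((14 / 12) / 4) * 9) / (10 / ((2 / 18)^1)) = -1155 / 208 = -5.55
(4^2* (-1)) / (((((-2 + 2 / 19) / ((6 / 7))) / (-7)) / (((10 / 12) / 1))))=-380 / 9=-42.22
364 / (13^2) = 28 / 13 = 2.15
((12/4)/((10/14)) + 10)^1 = 71/5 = 14.20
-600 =-600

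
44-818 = -774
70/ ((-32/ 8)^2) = 35/ 8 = 4.38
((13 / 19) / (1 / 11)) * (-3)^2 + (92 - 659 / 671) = 2023964 / 12749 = 158.75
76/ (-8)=-9.50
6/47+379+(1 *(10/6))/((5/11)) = 382.79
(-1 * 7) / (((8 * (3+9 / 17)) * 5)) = -119 / 2400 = -0.05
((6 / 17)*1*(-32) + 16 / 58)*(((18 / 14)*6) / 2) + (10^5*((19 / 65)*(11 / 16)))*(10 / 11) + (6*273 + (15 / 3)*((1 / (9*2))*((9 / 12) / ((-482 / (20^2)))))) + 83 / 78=184102952665 / 9267414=19865.62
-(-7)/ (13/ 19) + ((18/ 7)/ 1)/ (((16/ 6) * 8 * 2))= 59935/ 5824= 10.29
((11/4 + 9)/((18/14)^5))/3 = 789929/708588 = 1.11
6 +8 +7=21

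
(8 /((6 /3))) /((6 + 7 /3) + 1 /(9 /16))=36 /91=0.40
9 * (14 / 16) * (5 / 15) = 21 / 8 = 2.62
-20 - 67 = -87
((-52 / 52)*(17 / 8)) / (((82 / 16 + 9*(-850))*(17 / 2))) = 2 / 61159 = 0.00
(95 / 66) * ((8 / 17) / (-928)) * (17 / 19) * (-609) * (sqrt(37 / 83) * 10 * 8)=350 * sqrt(3071) / 913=21.24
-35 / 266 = -5 / 38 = -0.13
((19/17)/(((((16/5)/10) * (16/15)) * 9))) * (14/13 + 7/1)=83125/28288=2.94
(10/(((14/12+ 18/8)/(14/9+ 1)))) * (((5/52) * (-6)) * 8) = -18400/533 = -34.52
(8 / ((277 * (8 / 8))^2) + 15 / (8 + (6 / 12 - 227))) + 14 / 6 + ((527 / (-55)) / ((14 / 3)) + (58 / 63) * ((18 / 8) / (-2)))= -127673718223 / 154911247260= -0.82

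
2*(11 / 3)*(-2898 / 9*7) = -49588 / 3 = -16529.33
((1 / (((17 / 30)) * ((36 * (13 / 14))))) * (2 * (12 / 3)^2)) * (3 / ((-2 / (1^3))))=-560 / 221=-2.53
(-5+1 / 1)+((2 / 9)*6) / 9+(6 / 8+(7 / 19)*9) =439 / 2052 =0.21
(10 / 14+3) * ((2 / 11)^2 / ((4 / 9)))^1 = 234 / 847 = 0.28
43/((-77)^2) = 43/5929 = 0.01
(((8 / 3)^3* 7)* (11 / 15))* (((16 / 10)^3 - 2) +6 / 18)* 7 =251406848 / 151875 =1655.35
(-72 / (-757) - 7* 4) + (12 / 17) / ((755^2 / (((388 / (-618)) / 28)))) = -147589087828558 / 5289004893725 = -27.90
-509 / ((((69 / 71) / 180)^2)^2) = -167631711351840000 / 279841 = -599024843935.81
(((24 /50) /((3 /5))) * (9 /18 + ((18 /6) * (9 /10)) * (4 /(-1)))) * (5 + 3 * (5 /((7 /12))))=-8858 /35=-253.09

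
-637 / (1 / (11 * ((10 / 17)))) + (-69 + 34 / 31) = -2207955 / 527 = -4189.67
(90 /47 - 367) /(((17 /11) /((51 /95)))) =-566247 /4465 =-126.82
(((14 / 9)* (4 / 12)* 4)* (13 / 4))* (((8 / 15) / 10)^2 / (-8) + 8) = 8189636 / 151875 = 53.92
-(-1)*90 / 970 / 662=9 / 64214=0.00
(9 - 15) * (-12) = 72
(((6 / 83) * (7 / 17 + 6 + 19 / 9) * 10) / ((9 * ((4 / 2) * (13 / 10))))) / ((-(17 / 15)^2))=-3260000 / 15903381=-0.20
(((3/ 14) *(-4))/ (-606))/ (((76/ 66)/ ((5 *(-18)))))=-1485/ 13433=-0.11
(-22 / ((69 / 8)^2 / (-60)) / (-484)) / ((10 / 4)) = -256 / 17457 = -0.01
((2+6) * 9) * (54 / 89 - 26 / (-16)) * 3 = 42903 / 89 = 482.06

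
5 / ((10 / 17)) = 17 / 2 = 8.50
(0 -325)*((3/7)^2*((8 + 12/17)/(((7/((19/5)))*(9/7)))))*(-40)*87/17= 636074400/14161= 44917.34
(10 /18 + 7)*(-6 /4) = -34 /3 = -11.33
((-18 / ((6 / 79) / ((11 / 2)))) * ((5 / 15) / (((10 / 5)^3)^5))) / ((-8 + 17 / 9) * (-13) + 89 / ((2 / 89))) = -7821 / 2382856192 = -0.00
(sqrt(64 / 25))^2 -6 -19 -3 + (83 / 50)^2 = -56711 / 2500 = -22.68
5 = 5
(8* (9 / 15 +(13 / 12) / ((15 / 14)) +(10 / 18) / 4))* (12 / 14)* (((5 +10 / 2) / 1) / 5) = 24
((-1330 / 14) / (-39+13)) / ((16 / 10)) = 475 / 208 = 2.28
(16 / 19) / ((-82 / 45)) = -360 / 779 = -0.46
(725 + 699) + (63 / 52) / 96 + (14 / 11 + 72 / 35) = 914412693 / 640640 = 1427.34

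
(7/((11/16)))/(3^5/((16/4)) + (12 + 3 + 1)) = 448/3377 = 0.13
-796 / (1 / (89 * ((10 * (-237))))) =167900280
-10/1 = -10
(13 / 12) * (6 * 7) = 91 / 2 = 45.50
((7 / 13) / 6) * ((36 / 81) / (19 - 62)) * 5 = -70 / 15093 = -0.00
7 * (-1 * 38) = -266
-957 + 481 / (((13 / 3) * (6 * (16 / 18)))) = -14979 / 16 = -936.19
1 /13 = 0.08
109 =109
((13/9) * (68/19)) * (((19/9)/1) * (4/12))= 884/243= 3.64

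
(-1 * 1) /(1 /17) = -17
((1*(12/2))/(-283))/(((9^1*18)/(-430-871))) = 1301/7641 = 0.17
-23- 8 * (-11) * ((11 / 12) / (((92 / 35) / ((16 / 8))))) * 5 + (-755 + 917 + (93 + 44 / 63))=781855 / 1449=539.58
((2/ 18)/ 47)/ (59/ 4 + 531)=4/ 923409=0.00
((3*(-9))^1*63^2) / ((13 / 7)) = -750141 / 13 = -57703.15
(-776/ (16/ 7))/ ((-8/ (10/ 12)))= 3395/ 96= 35.36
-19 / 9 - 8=-91 / 9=-10.11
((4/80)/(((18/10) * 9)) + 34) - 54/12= 9559/324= 29.50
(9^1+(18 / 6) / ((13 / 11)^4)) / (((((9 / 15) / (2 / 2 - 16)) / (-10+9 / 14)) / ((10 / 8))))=176014875 / 57122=3081.39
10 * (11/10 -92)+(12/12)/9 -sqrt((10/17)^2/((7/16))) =-8180/9 -40 * sqrt(7)/119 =-909.78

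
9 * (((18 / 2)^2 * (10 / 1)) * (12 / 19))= 87480 / 19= 4604.21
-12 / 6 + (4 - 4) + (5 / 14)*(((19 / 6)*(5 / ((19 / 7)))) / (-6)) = -169 / 72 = -2.35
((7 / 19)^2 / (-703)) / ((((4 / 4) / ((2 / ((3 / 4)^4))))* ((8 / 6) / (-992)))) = 6221824 / 6852141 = 0.91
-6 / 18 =-1 / 3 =-0.33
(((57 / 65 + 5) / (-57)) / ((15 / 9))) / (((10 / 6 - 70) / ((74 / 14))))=42402 / 8861125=0.00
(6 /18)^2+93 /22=859 /198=4.34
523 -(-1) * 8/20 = 2617/5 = 523.40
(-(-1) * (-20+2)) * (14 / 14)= -18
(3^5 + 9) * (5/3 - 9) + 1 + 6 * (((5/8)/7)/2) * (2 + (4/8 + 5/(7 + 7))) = -180931/98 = -1846.23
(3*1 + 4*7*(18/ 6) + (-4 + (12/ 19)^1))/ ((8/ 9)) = 14301/ 152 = 94.09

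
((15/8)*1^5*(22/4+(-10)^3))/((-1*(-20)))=-5967/64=-93.23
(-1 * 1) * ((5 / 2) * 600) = -1500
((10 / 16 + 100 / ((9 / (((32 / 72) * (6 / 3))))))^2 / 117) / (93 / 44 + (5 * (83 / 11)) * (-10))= -509388275 / 202742143344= -0.00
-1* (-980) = 980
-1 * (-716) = 716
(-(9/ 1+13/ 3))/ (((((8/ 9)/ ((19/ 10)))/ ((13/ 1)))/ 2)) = -741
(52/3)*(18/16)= 39/2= 19.50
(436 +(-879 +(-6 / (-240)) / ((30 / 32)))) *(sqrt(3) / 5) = -33223 *sqrt(3) / 375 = -153.45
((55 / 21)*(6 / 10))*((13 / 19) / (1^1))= 143 / 133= 1.08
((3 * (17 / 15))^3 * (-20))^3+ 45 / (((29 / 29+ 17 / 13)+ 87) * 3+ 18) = -3134514750553079 / 6453125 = -485735941.97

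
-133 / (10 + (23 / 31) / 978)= -13.30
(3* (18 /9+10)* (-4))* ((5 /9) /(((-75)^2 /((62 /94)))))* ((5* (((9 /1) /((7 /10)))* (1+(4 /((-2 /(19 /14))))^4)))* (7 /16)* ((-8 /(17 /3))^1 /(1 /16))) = 3159845376 /9591995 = 329.43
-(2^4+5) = -21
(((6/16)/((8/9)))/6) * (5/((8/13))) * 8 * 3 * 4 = 1755/32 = 54.84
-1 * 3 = -3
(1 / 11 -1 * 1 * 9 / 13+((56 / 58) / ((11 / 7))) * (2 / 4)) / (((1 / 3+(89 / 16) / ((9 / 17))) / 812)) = -702720 / 31889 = -22.04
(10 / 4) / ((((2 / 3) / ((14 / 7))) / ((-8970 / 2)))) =-67275 / 2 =-33637.50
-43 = -43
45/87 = 15/29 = 0.52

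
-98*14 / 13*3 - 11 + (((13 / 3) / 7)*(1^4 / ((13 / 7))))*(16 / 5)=-63677 / 195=-326.55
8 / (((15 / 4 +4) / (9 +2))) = 352 / 31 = 11.35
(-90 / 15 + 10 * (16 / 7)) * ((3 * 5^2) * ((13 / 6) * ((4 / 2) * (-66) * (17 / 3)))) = -14342900 / 7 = -2048985.71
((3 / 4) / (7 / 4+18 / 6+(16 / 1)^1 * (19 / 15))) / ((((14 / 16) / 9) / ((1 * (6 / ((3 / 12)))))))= 77760 / 10507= 7.40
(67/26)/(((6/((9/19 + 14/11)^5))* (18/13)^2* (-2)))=-5642641742196875/3100899439101024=-1.82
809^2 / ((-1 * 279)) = -654481 / 279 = -2345.81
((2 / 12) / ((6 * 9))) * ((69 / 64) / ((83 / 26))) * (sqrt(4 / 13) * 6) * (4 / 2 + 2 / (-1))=0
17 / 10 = 1.70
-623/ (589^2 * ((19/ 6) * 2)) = -1869/ 6591499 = -0.00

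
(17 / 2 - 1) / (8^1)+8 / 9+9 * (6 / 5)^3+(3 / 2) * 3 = 393811 / 18000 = 21.88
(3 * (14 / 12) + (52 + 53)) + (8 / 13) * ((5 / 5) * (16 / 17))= 48213 / 442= 109.08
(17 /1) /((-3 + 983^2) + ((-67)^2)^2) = 17 /21117407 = 0.00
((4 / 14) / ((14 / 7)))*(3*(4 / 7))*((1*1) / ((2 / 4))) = 24 / 49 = 0.49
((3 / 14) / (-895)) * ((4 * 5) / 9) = -2 / 3759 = -0.00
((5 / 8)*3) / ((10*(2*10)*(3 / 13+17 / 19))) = 741 / 88960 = 0.01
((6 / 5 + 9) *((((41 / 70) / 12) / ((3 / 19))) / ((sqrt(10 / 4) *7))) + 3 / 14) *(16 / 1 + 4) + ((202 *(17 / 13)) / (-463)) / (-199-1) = 18069019 / 4213300 + 13243 *sqrt(10) / 7350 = 9.99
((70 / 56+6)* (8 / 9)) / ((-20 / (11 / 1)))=-319 / 90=-3.54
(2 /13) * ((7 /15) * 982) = 13748 /195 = 70.50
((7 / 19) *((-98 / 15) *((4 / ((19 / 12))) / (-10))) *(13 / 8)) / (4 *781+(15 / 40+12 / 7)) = 499408 / 1579925525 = 0.00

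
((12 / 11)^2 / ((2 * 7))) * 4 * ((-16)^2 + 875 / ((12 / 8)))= 241728 / 847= 285.39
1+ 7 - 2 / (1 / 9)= -10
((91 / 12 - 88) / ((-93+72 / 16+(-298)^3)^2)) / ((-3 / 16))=15440 / 25211749881818889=0.00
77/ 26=2.96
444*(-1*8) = -3552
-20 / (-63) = 20 / 63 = 0.32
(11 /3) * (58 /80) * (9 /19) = 957 /760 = 1.26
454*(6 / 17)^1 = 2724 / 17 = 160.24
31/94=0.33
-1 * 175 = -175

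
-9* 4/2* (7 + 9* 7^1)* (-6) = 7560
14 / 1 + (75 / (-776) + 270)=283.90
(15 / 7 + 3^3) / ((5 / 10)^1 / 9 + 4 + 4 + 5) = 3672 / 1645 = 2.23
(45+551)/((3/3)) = 596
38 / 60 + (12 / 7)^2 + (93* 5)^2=317856001 / 1470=216228.57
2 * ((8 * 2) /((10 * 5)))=16 /25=0.64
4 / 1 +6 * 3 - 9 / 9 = 21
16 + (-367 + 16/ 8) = -349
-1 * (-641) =641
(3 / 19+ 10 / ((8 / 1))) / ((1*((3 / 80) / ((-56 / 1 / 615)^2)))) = 1342208 / 4311765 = 0.31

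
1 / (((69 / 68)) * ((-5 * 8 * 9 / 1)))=-17 / 6210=-0.00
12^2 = 144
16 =16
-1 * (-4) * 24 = 96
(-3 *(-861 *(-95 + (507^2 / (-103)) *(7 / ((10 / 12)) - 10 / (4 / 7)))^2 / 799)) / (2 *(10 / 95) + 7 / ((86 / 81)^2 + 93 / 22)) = 4116199769188272605228949 / 3778699143807320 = 1089316617.32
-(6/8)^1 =-3/4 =-0.75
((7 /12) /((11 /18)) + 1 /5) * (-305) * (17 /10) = -131699 /220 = -598.63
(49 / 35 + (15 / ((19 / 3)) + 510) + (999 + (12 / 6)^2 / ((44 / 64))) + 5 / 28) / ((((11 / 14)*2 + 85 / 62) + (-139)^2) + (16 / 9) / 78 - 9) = 483541509789 / 6149461145630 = 0.08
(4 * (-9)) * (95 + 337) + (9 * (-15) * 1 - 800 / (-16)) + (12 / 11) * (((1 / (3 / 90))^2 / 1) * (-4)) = -215207 / 11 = -19564.27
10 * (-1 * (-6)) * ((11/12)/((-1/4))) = -220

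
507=507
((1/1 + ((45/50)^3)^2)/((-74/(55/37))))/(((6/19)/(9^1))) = -960213507/1095200000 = -0.88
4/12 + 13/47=86/141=0.61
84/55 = 1.53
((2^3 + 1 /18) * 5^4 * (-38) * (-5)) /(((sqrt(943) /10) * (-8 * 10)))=-8609375 * sqrt(943) /67896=-3893.89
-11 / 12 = -0.92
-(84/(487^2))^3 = -592704/13340550994697809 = -0.00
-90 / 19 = -4.74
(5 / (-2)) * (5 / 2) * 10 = -125 / 2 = -62.50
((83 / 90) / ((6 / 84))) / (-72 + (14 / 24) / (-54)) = -41832 / 233315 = -0.18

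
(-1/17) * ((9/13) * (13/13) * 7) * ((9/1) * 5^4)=-354375/221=-1603.51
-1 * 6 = -6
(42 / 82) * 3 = 1.54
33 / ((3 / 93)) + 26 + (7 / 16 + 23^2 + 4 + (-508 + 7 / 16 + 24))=8791 / 8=1098.88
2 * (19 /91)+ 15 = 1403 /91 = 15.42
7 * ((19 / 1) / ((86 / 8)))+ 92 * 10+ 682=69418 / 43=1614.37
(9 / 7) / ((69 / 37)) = 111 / 161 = 0.69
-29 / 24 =-1.21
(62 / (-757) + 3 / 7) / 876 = 1837 / 4641924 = 0.00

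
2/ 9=0.22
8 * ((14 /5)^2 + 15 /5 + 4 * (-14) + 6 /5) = -8792 /25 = -351.68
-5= -5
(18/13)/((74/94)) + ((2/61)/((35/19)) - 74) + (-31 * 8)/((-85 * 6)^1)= -3757135814/52373685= -71.74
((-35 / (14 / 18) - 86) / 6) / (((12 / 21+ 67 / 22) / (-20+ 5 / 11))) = 197155 / 1671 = 117.99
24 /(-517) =-24 /517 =-0.05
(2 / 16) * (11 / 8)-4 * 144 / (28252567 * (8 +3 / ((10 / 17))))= 40711580407 / 236869521728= 0.17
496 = 496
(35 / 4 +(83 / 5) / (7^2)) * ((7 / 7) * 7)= 63.62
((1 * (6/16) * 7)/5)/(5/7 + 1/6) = 0.60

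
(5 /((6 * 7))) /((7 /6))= 5 /49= 0.10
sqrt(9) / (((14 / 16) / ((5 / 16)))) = 15 / 14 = 1.07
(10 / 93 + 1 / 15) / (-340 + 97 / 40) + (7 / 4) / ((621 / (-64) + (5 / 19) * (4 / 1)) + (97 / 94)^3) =-4413710486888 / 19003879834653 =-0.23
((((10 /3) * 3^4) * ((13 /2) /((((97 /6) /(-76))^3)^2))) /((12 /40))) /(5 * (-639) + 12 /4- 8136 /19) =-20818876343508172800 /1193648883063257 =-17441.37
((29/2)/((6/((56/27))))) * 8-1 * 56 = -1288/81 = -15.90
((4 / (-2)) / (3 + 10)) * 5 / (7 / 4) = -40 / 91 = -0.44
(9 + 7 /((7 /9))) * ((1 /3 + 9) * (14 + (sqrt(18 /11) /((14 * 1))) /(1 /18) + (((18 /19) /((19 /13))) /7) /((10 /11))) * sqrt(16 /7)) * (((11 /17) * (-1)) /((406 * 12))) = -461164 * sqrt(7) /2564905 - 108 * sqrt(154) /24157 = -0.53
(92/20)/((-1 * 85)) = -23/425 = -0.05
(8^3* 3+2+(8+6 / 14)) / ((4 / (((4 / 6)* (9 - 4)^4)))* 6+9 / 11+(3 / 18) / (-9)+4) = 318.37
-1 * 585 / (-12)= 195 / 4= 48.75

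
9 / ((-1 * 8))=-9 / 8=-1.12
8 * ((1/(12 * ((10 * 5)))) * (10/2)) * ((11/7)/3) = 11/315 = 0.03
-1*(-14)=14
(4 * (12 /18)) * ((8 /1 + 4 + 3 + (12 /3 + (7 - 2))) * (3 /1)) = 192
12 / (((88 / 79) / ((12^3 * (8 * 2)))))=3276288 / 11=297844.36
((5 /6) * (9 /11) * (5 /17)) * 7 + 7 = 3143 /374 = 8.40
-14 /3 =-4.67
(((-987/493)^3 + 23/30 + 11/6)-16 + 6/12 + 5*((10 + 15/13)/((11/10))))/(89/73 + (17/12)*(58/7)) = 7821134880368523/3403553409069385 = 2.30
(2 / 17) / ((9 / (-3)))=-2 / 51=-0.04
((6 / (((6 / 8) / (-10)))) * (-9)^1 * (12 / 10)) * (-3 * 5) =-12960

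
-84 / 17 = -4.94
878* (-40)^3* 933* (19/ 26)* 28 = -13945618176000/ 13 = -1072739859692.31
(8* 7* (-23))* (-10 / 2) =6440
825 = 825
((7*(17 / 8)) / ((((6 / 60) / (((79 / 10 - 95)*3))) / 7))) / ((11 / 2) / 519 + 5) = -161381493 / 2972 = -54300.64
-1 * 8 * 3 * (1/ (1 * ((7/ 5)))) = -120/ 7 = -17.14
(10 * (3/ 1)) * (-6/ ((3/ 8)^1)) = -480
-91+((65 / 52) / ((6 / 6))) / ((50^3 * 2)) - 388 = -95799999 / 200000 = -479.00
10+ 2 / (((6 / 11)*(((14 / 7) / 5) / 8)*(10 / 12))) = 98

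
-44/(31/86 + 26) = -3784/2267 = -1.67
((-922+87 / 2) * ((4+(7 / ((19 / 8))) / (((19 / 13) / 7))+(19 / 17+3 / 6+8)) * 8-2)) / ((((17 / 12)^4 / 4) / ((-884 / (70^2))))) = 182598814854144 / 5276439175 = 34606.45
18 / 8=9 / 4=2.25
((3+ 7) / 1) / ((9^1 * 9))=10 / 81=0.12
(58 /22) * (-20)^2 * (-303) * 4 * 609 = -8562052800 /11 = -778368436.36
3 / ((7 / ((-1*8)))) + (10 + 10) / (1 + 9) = -10 / 7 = -1.43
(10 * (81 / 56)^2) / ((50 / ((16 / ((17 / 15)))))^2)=118098 / 70805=1.67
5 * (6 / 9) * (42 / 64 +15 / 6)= 505 / 48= 10.52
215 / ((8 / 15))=3225 / 8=403.12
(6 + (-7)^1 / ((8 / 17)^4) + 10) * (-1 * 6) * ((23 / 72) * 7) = 27858957 / 16384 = 1700.38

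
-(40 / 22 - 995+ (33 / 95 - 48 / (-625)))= 129678968 / 130625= 992.76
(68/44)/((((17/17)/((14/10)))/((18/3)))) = 12.98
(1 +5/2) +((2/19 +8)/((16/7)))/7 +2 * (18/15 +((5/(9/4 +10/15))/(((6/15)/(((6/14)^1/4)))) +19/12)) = 1172123/111720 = 10.49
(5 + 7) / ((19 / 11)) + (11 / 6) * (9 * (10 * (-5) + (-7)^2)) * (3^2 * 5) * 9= -253671 / 38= -6675.55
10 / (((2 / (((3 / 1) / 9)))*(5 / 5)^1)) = 5 / 3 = 1.67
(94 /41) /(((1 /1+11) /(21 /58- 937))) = -62275 /348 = -178.95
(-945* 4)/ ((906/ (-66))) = 41580/ 151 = 275.36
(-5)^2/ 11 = 25/ 11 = 2.27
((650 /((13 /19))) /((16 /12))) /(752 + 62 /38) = 9025 /9546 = 0.95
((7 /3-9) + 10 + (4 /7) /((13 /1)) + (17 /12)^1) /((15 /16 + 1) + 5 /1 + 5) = 6980 /17381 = 0.40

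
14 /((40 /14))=49 /10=4.90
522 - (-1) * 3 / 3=523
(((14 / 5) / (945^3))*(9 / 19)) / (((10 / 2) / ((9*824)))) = 1648 / 706978125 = 0.00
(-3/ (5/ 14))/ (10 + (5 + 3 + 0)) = -7/ 15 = -0.47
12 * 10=120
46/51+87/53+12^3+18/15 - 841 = 12038398/13515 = 890.74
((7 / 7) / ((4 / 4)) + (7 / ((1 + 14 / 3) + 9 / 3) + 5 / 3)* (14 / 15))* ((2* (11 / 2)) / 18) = 2.02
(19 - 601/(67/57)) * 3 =-98952/67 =-1476.90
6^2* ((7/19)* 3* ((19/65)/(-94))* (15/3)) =-378/611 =-0.62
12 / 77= 0.16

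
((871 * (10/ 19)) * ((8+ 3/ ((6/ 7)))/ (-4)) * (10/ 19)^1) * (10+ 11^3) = -671606325/ 722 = -930202.67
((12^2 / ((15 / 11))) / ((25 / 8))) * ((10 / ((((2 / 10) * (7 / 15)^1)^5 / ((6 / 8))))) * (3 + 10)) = 7818525000000 / 16807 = 465194561.79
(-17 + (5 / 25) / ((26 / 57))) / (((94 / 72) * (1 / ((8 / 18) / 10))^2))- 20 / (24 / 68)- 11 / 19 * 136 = -1768714006 / 13060125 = -135.43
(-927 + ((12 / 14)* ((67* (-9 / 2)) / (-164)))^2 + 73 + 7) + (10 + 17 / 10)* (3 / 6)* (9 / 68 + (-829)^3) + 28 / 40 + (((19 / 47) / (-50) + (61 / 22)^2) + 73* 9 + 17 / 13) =-69006304762344371590169 / 20704716632600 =-3332878492.71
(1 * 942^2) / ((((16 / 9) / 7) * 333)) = 1552887 / 148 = 10492.48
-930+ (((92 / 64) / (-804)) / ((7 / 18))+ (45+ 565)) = -4802629 / 15008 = -320.00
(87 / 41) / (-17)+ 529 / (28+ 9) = 14.17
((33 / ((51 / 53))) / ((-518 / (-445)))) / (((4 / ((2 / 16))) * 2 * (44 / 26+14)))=3372655 / 114971136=0.03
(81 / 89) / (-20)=-81 / 1780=-0.05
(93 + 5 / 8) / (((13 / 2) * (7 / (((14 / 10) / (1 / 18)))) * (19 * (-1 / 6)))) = -20223 / 1235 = -16.37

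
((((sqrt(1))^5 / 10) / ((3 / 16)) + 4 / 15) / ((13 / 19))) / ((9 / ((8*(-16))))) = -9728 / 585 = -16.63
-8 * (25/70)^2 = -50/49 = -1.02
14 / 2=7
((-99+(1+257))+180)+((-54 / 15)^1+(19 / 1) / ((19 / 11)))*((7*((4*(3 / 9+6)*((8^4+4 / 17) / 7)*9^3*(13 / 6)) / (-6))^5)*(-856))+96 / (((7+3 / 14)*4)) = 28779110892163577067063812715477758621780105403 / 717027785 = 40136674609009157249134790000000000000.00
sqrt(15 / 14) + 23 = sqrt(210) / 14 + 23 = 24.04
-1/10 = -0.10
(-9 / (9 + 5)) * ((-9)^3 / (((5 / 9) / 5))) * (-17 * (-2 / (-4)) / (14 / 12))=-3011499 / 98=-30729.58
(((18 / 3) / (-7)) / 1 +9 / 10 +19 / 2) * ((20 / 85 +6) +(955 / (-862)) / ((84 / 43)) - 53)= -1945966331 / 4308276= -451.68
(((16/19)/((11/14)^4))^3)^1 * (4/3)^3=14861968965709594624/581214966370092153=25.57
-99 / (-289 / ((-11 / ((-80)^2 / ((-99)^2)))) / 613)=-6542726157 / 1849600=-3537.37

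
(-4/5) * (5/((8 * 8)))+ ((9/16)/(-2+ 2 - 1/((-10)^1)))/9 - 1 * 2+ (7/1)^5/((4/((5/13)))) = 335841/208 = 1614.62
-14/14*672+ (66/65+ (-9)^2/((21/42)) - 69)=-37569/65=-577.98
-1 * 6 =-6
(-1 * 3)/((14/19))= -57/14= -4.07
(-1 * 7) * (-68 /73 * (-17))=-110.85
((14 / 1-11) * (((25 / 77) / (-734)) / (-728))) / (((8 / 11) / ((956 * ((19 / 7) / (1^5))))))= 340575 / 52366496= 0.01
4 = 4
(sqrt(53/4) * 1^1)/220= sqrt(53)/440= 0.02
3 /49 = 0.06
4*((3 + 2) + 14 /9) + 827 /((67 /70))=536822 /603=890.25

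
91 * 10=910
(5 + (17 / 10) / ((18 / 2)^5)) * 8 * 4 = 47239472 / 295245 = 160.00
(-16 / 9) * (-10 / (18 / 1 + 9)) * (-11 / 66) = -80 / 729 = -0.11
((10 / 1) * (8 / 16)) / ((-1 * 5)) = -1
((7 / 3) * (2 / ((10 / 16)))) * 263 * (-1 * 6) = -58912 / 5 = -11782.40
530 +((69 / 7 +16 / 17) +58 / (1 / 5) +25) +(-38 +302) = 133256 / 119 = 1119.80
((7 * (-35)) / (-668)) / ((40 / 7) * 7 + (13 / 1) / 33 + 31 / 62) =8085 / 901466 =0.01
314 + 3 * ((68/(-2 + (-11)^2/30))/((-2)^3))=18389/61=301.46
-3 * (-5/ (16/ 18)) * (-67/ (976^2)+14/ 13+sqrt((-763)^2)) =1277361432495/ 99067904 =12893.80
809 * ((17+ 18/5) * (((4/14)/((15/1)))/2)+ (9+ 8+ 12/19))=143866088/9975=14422.67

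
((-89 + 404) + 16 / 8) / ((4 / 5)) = 1585 / 4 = 396.25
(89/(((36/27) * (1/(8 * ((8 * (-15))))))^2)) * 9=415238400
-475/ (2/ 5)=-2375/ 2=-1187.50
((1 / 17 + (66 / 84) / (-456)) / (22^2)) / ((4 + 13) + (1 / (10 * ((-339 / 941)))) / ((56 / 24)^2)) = 0.00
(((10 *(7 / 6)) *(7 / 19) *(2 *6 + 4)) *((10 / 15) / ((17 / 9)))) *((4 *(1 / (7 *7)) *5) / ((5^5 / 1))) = 128 / 40375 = 0.00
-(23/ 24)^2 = -529/ 576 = -0.92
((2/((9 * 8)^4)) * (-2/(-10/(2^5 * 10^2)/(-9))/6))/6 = -0.00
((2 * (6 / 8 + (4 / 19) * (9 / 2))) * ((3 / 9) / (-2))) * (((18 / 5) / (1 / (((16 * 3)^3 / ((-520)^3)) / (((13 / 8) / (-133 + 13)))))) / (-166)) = 4012416 / 5630087125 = 0.00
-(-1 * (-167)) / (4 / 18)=-1503 / 2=-751.50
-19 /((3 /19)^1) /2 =-361 /6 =-60.17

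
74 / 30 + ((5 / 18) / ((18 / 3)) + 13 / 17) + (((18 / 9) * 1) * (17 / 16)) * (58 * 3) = 1712197 / 4590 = 373.03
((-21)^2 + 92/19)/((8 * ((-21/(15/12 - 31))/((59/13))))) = 8496413/23712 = 358.32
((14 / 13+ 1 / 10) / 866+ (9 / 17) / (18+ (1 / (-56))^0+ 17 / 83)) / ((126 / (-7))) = -4902403 / 3050692840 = -0.00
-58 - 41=-99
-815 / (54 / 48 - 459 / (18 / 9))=6520 / 1827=3.57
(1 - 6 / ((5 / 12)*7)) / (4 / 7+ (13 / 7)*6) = -37 / 410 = -0.09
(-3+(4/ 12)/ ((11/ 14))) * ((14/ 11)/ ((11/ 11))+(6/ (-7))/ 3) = -6460/ 2541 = -2.54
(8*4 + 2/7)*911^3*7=170869115006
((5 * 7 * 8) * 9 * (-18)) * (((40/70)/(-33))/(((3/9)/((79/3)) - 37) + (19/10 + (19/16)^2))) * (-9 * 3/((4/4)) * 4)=94357094400/37459807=2518.89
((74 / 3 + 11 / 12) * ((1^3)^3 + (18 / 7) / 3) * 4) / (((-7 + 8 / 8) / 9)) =-3991 / 14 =-285.07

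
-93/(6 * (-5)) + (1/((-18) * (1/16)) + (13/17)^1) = 4553/1530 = 2.98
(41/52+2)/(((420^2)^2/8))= 29/40452048000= 0.00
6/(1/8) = 48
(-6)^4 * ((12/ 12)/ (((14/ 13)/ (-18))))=-151632/ 7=-21661.71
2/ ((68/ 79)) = 79/ 34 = 2.32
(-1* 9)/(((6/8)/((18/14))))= -108/7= -15.43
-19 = -19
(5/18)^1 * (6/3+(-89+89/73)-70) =-28430/657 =-43.27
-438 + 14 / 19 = -8308 / 19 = -437.26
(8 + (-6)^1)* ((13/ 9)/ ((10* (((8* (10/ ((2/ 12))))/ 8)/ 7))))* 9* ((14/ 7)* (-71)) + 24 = -2861/ 150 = -19.07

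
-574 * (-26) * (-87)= -1298388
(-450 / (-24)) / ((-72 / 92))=-575 / 24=-23.96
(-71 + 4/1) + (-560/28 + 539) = 452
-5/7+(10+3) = 86/7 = 12.29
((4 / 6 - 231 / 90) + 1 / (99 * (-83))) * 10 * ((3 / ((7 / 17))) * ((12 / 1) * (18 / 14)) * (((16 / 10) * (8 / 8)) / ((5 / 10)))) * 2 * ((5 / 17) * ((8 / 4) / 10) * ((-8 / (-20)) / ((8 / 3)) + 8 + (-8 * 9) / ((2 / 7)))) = 219300664608 / 1118425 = 196079.90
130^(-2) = 1 / 16900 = 0.00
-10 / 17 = -0.59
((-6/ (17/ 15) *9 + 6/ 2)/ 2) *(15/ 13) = -11385/ 442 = -25.76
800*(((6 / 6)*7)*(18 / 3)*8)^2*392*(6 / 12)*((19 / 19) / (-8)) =-2212761600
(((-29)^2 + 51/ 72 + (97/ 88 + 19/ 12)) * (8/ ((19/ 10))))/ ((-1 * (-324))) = 557300/ 50787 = 10.97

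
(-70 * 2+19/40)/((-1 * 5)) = 5581/200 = 27.90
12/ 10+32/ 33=358/ 165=2.17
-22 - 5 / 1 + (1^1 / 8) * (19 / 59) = -12725 / 472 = -26.96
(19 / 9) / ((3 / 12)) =76 / 9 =8.44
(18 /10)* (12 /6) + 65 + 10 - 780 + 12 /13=-45531 /65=-700.48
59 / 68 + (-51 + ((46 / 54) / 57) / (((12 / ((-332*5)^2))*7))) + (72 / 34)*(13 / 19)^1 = 970448401 / 2197692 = 441.58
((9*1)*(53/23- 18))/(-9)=361/23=15.70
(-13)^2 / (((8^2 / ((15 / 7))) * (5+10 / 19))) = 3211 / 3136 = 1.02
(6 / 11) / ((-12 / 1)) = -0.05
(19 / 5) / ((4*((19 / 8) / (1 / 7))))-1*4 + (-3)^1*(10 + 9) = -2133 / 35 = -60.94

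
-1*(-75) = 75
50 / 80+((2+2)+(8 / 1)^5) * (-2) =-524347 / 8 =-65543.38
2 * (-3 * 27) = -162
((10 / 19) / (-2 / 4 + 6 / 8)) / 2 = 20 / 19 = 1.05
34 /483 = 0.07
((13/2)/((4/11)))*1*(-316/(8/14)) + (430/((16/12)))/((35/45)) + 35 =-528373/56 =-9435.23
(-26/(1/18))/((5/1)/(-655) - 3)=30654/197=155.60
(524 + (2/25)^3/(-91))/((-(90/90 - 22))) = 248354164/9953125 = 24.95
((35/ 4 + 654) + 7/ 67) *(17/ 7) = 3019965/ 1876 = 1609.79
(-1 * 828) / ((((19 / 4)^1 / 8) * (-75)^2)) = -2944 / 11875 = -0.25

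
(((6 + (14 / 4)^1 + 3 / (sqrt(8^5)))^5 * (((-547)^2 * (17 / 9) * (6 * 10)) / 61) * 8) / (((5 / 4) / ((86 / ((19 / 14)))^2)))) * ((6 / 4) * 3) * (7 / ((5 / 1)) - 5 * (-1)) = 181370234057749665699518937 * sqrt(2) / 923627683840 + 12091643317152112022590911 / 379781120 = 32116158178372416.51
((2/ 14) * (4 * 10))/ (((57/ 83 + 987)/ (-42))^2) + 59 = 11015905491/ 186677569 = 59.01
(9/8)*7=63/8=7.88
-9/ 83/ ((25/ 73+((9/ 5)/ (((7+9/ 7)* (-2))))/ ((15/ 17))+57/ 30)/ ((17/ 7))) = -32390100/ 260676689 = -0.12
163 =163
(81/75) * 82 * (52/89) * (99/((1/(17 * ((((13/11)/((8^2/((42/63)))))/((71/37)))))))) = 558.67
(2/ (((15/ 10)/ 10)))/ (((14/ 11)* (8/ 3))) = 55/ 14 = 3.93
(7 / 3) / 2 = 7 / 6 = 1.17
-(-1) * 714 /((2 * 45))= 7.93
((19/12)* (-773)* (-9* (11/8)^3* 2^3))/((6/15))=293225955/512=572706.94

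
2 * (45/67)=90/67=1.34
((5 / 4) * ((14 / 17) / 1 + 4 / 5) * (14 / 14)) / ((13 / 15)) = 1035 / 442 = 2.34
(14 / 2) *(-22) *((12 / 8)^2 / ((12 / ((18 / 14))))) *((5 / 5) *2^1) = -297 / 4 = -74.25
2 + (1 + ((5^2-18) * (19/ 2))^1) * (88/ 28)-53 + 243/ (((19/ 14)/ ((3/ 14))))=199.51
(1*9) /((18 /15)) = 15 /2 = 7.50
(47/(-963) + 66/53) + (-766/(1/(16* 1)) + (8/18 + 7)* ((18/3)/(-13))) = -8133427663/663507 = -12258.24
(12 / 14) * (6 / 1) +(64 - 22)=330 / 7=47.14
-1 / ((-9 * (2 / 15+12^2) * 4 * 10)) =1 / 51888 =0.00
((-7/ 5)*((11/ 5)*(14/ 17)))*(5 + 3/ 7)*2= -11704/ 425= -27.54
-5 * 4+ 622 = 602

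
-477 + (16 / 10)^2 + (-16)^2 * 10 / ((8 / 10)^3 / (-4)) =-511861 / 25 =-20474.44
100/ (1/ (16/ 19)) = 1600/ 19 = 84.21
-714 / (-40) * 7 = 2499 / 20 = 124.95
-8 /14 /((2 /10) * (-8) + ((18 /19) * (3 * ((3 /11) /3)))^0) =20 /21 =0.95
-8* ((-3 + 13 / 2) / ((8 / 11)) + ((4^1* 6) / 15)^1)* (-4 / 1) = 1026 / 5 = 205.20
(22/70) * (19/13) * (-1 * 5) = -2.30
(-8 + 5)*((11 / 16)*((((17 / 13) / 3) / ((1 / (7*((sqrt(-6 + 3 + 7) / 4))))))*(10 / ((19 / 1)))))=-6545 / 3952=-1.66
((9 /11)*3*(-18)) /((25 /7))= -3402 /275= -12.37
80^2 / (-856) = -800 / 107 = -7.48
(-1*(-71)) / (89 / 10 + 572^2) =710 / 3271929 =0.00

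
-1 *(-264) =264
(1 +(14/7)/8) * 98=245/2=122.50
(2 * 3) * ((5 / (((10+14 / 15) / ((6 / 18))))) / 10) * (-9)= -135 / 164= -0.82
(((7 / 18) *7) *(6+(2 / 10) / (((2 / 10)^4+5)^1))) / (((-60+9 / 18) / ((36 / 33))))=-264334 / 876843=-0.30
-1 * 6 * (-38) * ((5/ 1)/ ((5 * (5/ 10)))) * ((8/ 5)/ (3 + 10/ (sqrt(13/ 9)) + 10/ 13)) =-2323776/ 46495 + 284544 * sqrt(13)/ 9299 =60.35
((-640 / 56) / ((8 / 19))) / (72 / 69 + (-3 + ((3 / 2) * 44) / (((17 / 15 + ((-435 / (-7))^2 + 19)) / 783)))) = -108420574 / 45361449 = -2.39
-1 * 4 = -4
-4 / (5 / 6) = -24 / 5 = -4.80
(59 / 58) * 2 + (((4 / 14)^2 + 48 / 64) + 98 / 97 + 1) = 2688607 / 551348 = 4.88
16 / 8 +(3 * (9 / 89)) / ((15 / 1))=899 / 445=2.02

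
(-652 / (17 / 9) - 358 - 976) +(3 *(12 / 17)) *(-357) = -41398 / 17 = -2435.18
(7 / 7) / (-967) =-1 / 967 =-0.00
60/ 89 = 0.67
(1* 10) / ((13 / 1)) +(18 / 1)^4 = 1364698 / 13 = 104976.77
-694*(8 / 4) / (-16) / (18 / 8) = 347 / 9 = 38.56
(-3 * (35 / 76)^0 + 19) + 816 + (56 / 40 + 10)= 4217 / 5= 843.40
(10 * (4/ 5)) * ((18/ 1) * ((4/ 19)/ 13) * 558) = 321408/ 247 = 1301.25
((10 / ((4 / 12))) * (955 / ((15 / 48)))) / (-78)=-15280 / 13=-1175.38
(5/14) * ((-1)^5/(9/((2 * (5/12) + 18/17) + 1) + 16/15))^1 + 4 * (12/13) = 2427531/673036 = 3.61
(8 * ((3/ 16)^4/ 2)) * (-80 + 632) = 5589/ 2048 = 2.73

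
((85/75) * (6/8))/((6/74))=629/60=10.48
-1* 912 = -912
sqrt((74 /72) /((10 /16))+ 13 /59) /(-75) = -sqrt(1460545) /66375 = -0.02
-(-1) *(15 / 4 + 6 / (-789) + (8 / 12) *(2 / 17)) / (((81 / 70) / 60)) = 71748250 / 362151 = 198.12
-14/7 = -2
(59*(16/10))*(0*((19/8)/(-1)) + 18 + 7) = 2360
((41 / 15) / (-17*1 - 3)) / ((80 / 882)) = -6027 / 4000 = -1.51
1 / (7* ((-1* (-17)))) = 0.01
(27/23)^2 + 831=440328/529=832.38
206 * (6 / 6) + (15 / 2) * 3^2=547 / 2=273.50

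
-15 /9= -5 /3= -1.67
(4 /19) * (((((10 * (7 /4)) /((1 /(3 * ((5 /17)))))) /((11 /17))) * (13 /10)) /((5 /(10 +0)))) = 2730 /209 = 13.06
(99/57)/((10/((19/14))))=33/140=0.24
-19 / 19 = -1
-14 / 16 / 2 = -7 / 16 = -0.44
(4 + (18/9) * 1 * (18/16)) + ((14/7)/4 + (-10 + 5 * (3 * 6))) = 347/4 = 86.75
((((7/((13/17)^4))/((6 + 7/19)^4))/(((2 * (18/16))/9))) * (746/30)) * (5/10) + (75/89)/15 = 5517849953344753/8173275840321735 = 0.68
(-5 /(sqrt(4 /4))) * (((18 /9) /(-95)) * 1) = 2 /19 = 0.11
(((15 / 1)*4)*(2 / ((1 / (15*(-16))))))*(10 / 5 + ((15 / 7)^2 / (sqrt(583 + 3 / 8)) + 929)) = -26812800 - 12960000*sqrt(9334) / 228683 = -26818275.26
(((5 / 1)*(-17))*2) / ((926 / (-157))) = 13345 / 463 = 28.82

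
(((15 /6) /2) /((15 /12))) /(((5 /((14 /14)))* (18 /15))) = 1 /6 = 0.17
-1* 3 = -3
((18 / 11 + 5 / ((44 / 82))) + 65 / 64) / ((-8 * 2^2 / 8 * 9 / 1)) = -2809 / 8448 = -0.33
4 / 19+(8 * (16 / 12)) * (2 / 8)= 164 / 57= 2.88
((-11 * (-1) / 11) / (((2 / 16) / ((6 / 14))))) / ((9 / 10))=80 / 21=3.81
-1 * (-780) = 780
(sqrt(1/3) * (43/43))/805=sqrt(3)/2415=0.00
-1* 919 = -919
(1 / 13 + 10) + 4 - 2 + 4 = 209 / 13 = 16.08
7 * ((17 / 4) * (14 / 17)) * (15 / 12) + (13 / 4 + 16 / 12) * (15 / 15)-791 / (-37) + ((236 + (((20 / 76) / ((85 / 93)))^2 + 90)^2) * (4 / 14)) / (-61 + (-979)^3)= 64149844767755397052103 / 1133655688941204463800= 56.59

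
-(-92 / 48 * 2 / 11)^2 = -529 / 4356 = -0.12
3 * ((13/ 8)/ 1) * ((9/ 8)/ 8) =351/ 512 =0.69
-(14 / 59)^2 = -196 / 3481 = -0.06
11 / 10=1.10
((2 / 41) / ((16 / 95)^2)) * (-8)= -9025 / 656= -13.76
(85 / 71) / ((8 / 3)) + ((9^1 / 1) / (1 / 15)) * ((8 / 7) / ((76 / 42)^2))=9753735 / 205048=47.57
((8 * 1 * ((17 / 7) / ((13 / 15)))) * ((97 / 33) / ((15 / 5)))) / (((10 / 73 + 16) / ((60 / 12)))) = 12037700 / 1768767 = 6.81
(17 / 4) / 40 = 17 / 160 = 0.11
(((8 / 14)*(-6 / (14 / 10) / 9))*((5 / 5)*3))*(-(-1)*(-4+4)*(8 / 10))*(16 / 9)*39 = 0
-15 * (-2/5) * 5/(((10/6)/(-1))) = -18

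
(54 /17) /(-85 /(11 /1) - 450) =-0.01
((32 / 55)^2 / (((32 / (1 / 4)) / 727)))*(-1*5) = -5816 / 605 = -9.61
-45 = -45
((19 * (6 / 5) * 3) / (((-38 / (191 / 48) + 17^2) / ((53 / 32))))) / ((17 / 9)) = 15579297 / 72590000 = 0.21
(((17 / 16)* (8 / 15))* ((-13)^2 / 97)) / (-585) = -221 / 130950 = -0.00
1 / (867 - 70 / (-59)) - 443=-22691730 / 51223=-443.00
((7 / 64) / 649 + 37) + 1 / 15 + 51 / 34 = 24028681 / 623040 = 38.57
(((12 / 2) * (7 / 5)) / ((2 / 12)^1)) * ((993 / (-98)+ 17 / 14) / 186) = -2622 / 1085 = -2.42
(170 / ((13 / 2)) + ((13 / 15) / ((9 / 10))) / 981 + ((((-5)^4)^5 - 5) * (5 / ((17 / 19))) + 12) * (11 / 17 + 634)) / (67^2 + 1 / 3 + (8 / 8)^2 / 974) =32782341177202200355080986212 / 435125841112755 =75339908779876.97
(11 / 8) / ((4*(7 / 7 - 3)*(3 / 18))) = -33 / 32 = -1.03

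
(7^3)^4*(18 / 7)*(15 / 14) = 38134158615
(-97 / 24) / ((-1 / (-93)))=-3007 / 8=-375.88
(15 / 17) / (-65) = -3 / 221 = -0.01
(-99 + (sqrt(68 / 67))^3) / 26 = -99 / 26 + 68 * sqrt(1139) / 58357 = -3.77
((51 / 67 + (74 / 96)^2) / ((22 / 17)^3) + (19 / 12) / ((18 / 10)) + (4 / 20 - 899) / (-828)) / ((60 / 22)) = 1469026662563 / 1546582118400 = 0.95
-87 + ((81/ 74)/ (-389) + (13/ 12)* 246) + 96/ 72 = 7808081/ 43179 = 180.83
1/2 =0.50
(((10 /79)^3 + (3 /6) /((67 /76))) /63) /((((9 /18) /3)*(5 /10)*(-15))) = -25069976 /3468529365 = -0.01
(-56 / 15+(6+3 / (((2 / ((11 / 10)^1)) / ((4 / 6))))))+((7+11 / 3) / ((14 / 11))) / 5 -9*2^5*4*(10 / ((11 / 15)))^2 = -1814357287 / 8470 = -214209.83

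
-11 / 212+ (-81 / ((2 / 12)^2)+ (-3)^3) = -623927 / 212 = -2943.05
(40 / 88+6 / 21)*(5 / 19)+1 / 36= 617 / 2772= 0.22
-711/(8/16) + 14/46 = -32699/23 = -1421.70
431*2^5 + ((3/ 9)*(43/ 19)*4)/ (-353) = 277508660/ 20121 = 13791.99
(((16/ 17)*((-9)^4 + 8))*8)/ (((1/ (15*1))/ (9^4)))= 82750481280/ 17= 4867675369.41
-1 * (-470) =470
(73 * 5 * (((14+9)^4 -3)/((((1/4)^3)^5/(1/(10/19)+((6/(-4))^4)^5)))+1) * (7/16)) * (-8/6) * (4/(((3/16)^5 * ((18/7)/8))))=-74994370948215898787421356032/6561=-11430326314314265933153690.00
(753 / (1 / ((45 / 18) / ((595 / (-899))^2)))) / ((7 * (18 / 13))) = 2637159863 / 5947620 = 443.40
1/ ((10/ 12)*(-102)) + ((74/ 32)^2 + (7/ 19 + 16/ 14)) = 6.85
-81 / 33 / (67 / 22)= -54 / 67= -0.81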